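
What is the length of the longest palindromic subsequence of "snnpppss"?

Using dp[i][j] = 2 + dp[i+1][j−1] if the ends match, else max(dp[i+1][j], dp[i][j−1]):
dp[1][8] = 5. A witness is sppps at positions 1,4,5,6,8.

5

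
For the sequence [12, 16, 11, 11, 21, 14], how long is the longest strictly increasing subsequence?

One longest increasing subsequence is 12, 16, 21 (positions 1,2,5), of length 3; no longer one exists.

3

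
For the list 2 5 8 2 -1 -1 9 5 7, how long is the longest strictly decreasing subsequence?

Let dp[i] be the longest decreasing subsequence ending at position i. Then dp = [1, 1, 1, 2, 3, 3, 1, 2, 2].
The maximum is 3; one witness is 5, 2, -1 at positions 2,4,5.

3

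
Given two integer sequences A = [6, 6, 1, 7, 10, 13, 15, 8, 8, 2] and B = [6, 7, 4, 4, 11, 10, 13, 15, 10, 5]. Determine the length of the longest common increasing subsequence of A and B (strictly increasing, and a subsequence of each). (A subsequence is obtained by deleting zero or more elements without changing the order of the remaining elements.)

5

A longest common strictly increasing subsequence is 6, 7, 10, 13, 15 (length 5); it appears in order in both A and B, and no longer such subsequence exists.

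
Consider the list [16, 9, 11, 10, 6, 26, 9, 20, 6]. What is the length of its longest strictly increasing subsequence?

Scanning left to right, the best length ending at each element is: 16→1, 9→1, 11→2, 10→2, 6→1, 26→3, 9→2, 20→3, 6→1.
So the longest increasing subsequence has length 3, e.g. 9, 11, 26.

3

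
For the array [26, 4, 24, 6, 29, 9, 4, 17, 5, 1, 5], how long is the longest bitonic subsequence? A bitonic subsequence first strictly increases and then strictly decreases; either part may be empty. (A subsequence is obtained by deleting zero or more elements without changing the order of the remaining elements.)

One longest bitonic subsequence is 4, 24, 29, 17, 5, 1 (positions 2,3,5,8,9,10): it rises to 29 then falls. Length 6 is optimal.

6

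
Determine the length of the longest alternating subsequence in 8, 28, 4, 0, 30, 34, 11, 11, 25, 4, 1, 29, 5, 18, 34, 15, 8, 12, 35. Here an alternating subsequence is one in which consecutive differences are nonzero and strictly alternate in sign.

12

Track the best alternating length ending on an up-step vs a down-step at each position: up/down = 1/1, 2/1, 1/3, 1/3, 4/1, 4/1, 4/5, 4/5, 6/5, 4/7, 4/7, 8/5, 8/9, 10/9, 10/1, 10/11, 10/11, 12/11, 12/1.
The maximum over both is 12; one such subsequence is 8, 28, 4, 30, 11, 25, 4, 29, 5, 18, 8, 12.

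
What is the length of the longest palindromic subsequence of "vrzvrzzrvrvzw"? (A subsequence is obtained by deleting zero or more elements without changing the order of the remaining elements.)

One longest palindromic subsequence is vrvrzzrvrv (positions 1,2,4,5,6,7,8,9,10,11); it reads the same forward and backward, and the interval DP gives dp[1][13] = 10.

10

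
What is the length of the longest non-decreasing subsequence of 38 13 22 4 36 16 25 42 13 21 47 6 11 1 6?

One longest non-decreasing subsequence is 13, 22, 36, 42, 47 (positions 2,3,5,8,11), of length 5; no longer one exists.

5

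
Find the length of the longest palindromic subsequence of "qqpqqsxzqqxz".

One longest palindromic subsequence is qqqqqq (positions 1,2,4,5,9,10); it reads the same forward and backward, and the interval DP gives dp[1][12] = 6.

6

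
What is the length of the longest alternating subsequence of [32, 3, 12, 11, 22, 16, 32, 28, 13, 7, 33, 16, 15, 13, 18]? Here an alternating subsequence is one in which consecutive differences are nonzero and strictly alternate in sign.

A longest alternating subsequence is 32, 3, 12, 11, 22, 16, 32, 28, 33, 16, 18 (positions 1,2,3,4,5,6,7,8,11,12,15); its 10 consecutive differences strictly alternate in sign, and length 11 is optimal.

11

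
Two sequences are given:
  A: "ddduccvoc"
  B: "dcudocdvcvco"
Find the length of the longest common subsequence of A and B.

Backtracking the LCS table gives one alignment: d (A1,B1) → d (A2,B4) → d (A3,B7) → c (A5,B9) → c (A6,B11) → o (A8,B12).
So the longest common subsequence has length 6.

6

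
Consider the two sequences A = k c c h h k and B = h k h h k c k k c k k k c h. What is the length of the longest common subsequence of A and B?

Backtracking the LCS table gives one alignment: k (A1,B8) → c (A2,B9) → c (A3,B13) → h (A5,B14).
So the longest common subsequence has length 4.

4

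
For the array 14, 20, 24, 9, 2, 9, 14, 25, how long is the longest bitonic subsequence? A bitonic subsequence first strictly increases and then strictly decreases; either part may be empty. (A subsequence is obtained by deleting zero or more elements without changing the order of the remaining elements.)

One longest bitonic subsequence is 14, 20, 24, 9, 2 (positions 1,2,3,4,5): it rises to 24 then falls. Length 5 is optimal.

5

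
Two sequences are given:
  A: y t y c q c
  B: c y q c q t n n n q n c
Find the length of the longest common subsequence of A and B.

Backtracking the LCS table gives one alignment: y (A1,B2) → t (A2,B6) → q (A5,B10) → c (A6,B12).
So the longest common subsequence has length 4.

4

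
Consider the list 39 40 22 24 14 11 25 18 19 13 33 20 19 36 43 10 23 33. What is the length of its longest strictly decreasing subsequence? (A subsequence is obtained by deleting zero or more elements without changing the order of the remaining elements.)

Let dp[i] be the longest decreasing subsequence ending at position i. Then dp = [1, 1, 2, 2, 3, 4, 2, 3, 3, 4, 2, 3, 4, 2, 1, 5, 3, 3].
The maximum is 5; one witness is 39, 22, 14, 11, 10 at positions 1,3,5,6,16.

5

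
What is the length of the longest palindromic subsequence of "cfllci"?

4

Using dp[i][j] = 2 + dp[i+1][j−1] if the ends match, else max(dp[i+1][j], dp[i][j−1]):
dp[1][6] = 4. A witness is cllc at positions 1,3,4,5.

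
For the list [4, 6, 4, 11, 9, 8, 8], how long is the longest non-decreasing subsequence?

4

Let dp[i] be the longest non-decreasing subsequence ending at position i. Then dp = [1, 2, 2, 3, 3, 3, 4].
The maximum is 4; one witness is 4, 6, 8, 8 at positions 1,2,6,7.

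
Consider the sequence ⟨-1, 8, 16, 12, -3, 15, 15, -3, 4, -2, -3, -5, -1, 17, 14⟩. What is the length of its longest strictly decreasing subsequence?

Let dp[i] be the longest decreasing subsequence ending at position i. Then dp = [1, 1, 1, 2, 3, 2, 2, 3, 3, 4, 5, 6, 4, 1, 3].
The maximum is 6; one witness is 16, 12, 4, -2, -3, -5 at positions 3,4,9,10,11,12.

6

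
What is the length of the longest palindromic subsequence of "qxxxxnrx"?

One longest palindromic subsequence is xxxxx (positions 2,3,4,5,8); it reads the same forward and backward, and the interval DP gives dp[1][8] = 5.

5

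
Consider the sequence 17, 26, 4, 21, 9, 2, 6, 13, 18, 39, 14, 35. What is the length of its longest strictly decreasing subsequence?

4

One longest decreasing subsequence is 26, 21, 9, 2 (positions 2,4,5,6), of length 4; no longer one exists.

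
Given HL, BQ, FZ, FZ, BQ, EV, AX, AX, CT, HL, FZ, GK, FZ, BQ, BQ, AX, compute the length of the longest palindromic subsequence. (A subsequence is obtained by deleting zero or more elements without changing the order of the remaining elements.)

8

One longest palindromic subsequence is BQ FZ FZ AX AX FZ FZ BQ (positions 2,3,4,7,8,11,13,15); it reads the same forward and backward, and the interval DP gives dp[1][16] = 8.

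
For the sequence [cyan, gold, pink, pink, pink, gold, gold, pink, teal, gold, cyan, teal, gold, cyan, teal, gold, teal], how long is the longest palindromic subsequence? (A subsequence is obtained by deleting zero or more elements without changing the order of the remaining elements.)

One longest palindromic subsequence is cyan gold pink gold gold pink gold cyan (positions 1,2,5,6,7,8,13,14); it reads the same forward and backward, and the interval DP gives dp[1][17] = 8.

8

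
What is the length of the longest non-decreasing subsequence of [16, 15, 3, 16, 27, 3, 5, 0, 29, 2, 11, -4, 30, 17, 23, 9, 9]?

6

One longest non-decreasing subsequence is 3, 3, 5, 11, 17, 23 (positions 3,6,7,11,14,15), of length 6; no longer one exists.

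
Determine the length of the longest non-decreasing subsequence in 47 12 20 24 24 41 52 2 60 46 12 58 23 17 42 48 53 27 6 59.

Let dp[i] be the longest non-decreasing subsequence ending at position i. Then dp = [1, 1, 2, 3, 4, 5, 6, 1, 7, 6, 2, 7, 3, 3, 6, 7, 8, 5, 2, 9].
The maximum is 9; one witness is 12, 20, 24, 24, 41, 46, 48, 53, 59 at positions 2,3,4,5,6,10,16,17,20.

9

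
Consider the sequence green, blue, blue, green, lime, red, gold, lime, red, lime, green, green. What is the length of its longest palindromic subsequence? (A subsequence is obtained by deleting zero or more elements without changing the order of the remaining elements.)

One longest palindromic subsequence is green green lime red lime red lime green green (positions 1,4,5,6,8,9,10,11,12); it reads the same forward and backward, and the interval DP gives dp[1][12] = 9.

9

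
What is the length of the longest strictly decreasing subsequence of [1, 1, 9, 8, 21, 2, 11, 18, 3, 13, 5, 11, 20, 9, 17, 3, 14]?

One longest decreasing subsequence is 21, 18, 13, 11, 9, 3 (positions 5,8,10,12,14,16), of length 6; no longer one exists.

6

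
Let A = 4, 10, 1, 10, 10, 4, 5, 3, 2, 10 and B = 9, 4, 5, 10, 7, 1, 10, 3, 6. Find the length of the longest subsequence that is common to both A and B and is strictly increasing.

A longest common strictly increasing subsequence is 4, 5, 10 (length 3); it appears in order in both A and B, and no longer such subsequence exists.

3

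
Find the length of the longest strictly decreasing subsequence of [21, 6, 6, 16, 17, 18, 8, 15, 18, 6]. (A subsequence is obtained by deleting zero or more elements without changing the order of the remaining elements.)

Scanning left to right, the best length ending at each element is: 21→1, 6→2, 6→2, 16→2, 17→2, 18→2, 8→3, 15→3, 18→2, 6→4.
So the longest decreasing subsequence has length 4, e.g. 21, 16, 8, 6.

4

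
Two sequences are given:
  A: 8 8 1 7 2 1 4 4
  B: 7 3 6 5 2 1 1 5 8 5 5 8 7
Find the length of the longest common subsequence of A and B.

Backtracking the LCS table gives one alignment: 8 (A1,B9) → 8 (A2,B12) → 7 (A4,B13).
So the longest common subsequence has length 3.

3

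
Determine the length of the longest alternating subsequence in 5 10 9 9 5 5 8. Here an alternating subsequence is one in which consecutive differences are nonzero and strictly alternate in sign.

4

A longest alternating subsequence is 5, 10, 5, 8 (positions 1,2,5,7); its 3 consecutive differences strictly alternate in sign, and length 4 is optimal.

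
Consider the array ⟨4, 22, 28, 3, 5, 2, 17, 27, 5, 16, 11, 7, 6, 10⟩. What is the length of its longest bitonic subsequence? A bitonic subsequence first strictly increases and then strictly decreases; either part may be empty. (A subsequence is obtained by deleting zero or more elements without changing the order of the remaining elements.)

Let inc[i] be the LIS ending at i and dec[i] the longest strictly decreasing subsequence starting at i. inc = [1, 2, 3, 1, 2, 1, 3, 4, 2, 3, 3, 3, 3, 4], dec = [3, 6, 6, 2, 2, 1, 5, 5, 1, 4, 3, 2, 1, 1].
max_i inc[i]+dec[i]−1 = 8, with one witness 4, 22, 28, 27, 16, 11, 7, 6.

8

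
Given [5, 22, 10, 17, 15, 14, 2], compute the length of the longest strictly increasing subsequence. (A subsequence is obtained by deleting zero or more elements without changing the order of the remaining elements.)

3

Let dp[i] be the longest increasing subsequence ending at position i. Then dp = [1, 2, 2, 3, 3, 3, 1].
The maximum is 3; one witness is 5, 10, 17 at positions 1,3,4.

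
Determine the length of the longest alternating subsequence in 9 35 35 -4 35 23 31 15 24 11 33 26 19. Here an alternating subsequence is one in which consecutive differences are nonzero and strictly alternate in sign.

11

A longest alternating subsequence is 9, 35, -4, 35, 23, 31, 15, 24, 11, 33, 26 (positions 1,2,4,5,6,7,8,9,10,11,12); its 10 consecutive differences strictly alternate in sign, and length 11 is optimal.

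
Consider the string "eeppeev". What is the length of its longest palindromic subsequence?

One longest palindromic subsequence is eeppee (positions 1,2,3,4,5,6); it reads the same forward and backward, and the interval DP gives dp[1][7] = 6.

6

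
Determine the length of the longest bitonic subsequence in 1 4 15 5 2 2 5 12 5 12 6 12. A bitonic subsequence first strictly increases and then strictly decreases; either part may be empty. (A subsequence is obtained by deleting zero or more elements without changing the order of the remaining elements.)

One longest bitonic subsequence is 1, 4, 15, 12, 6 (positions 1,2,3,10,11): it rises to 15 then falls. Length 5 is optimal.

5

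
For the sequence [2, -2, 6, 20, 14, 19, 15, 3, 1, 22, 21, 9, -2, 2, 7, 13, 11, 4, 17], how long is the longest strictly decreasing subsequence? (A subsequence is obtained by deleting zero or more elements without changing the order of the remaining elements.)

Scanning left to right, the best length ending at each element is: 2→1, -2→2, 6→1, 20→1, 14→2, 19→2, 15→3, 3→4, 1→5, 22→1, 21→2, 9→4, -2→6, 2→5, 7→5, 13→4, 11→5, 4→6, 17→3.
So the longest decreasing subsequence has length 6, e.g. 20, 19, 15, 3, 1, -2.

6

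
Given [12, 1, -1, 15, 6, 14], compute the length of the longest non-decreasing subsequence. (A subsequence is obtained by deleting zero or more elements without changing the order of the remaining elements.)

3

Let dp[i] be the longest non-decreasing subsequence ending at position i. Then dp = [1, 1, 1, 2, 2, 3].
The maximum is 3; one witness is 1, 6, 14 at positions 2,5,6.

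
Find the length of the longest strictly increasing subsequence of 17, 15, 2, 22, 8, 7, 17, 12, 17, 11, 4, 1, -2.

4

Let dp[i] be the longest increasing subsequence ending at position i. Then dp = [1, 1, 1, 2, 2, 2, 3, 3, 4, 3, 2, 1, 1].
The maximum is 4; one witness is 2, 8, 12, 17 at positions 3,5,8,9.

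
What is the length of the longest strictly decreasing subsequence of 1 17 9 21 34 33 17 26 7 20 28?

4

Scanning left to right, the best length ending at each element is: 1→1, 17→1, 9→2, 21→1, 34→1, 33→2, 17→3, 26→3, 7→4, 20→4, 28→3.
So the longest decreasing subsequence has length 4, e.g. 34, 33, 17, 7.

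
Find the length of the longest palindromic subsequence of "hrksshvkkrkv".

Using dp[i][j] = 2 + dp[i+1][j−1] if the ends match, else max(dp[i+1][j], dp[i][j−1]):
dp[1][12] = 6. A witness is rksskr at positions 2,3,4,5,9,10.

6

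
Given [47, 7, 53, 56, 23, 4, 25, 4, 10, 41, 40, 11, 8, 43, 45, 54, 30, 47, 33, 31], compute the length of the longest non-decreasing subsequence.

7

Let dp[i] be the longest non-decreasing subsequence ending at position i. Then dp = [1, 1, 2, 3, 2, 1, 3, 2, 3, 4, 4, 4, 3, 5, 6, 7, 5, 7, 6, 6].
The maximum is 7; one witness is 7, 23, 25, 41, 43, 45, 54 at positions 2,5,7,10,14,15,16.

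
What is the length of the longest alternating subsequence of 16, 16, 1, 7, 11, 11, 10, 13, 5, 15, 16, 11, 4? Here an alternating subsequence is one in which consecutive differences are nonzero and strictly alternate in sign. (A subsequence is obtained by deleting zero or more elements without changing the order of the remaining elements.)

8

Track the best alternating length ending on an up-step vs a down-step at each position: up/down = 1/1, 1/1, 1/2, 3/2, 3/2, 3/2, 3/4, 5/2, 3/6, 7/2, 7/1, 7/8, 3/8.
The maximum over both is 8; one such subsequence is 16, 1, 11, 10, 13, 5, 15, 11.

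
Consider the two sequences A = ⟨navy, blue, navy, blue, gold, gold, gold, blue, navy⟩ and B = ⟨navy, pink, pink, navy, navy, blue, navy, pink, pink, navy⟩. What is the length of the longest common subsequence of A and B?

Backtracking the LCS table gives one alignment: navy (A1,B5) → blue (A2,B6) → navy (A3,B7) → navy (A9,B10).
So the longest common subsequence has length 4.

4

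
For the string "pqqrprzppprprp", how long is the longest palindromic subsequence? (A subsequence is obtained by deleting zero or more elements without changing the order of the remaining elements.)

One longest palindromic subsequence is prprppprprp (positions 1,4,5,6,8,9,10,11,12,13,14); it reads the same forward and backward, and the interval DP gives dp[1][14] = 11.

11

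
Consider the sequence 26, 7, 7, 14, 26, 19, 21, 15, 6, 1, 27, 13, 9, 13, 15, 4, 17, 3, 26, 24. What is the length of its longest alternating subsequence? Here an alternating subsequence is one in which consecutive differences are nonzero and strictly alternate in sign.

Track the best alternating length ending on an up-step vs a down-step at each position: up/down = 1/1, 1/2, 1/2, 3/2, 3/1, 3/4, 5/4, 3/6, 1/6, 1/6, 7/1, 7/8, 7/8, 9/8, 9/8, 7/10, 11/8, 7/12, 13/8, 13/14.
The maximum over both is 14; one such subsequence is 26, 7, 26, 19, 21, 15, 27, 9, 13, 4, 17, 3, 26, 24.

14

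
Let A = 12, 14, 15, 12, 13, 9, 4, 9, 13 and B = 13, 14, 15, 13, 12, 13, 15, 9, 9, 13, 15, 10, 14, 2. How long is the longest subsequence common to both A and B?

7

A longest common subsequence is 14, 15, 12, 13, 9, 9, 13 (length 7); the LCS DP confirms no longer common subsequence exists.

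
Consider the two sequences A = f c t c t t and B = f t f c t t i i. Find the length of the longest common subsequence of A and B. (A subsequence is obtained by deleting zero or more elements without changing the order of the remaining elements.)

A longest common subsequence is ftctt (length 5); the LCS DP confirms no longer common subsequence exists.

5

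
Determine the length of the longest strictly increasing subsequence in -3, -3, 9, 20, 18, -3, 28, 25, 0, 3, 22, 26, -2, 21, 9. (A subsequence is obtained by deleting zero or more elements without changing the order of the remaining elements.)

Let dp[i] be the longest increasing subsequence ending at position i. Then dp = [1, 1, 2, 3, 3, 1, 4, 4, 2, 3, 4, 5, 2, 4, 4].
The maximum is 5; one witness is -3, 9, 20, 25, 26 at positions 1,3,4,8,12.

5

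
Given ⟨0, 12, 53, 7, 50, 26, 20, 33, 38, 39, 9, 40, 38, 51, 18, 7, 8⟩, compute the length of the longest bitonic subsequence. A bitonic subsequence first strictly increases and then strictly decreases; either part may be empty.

One longest bitonic subsequence is 0, 12, 26, 33, 38, 39, 40, 38, 18, 8 (positions 1,2,6,8,9,10,12,13,15,17): it rises to 40 then falls. Length 10 is optimal.

10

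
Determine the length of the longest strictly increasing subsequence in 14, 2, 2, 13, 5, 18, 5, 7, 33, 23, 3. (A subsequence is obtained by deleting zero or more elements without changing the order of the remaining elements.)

4

Let dp[i] be the longest increasing subsequence ending at position i. Then dp = [1, 1, 1, 2, 2, 3, 2, 3, 4, 4, 2].
The maximum is 4; one witness is 2, 13, 18, 33 at positions 2,4,6,9.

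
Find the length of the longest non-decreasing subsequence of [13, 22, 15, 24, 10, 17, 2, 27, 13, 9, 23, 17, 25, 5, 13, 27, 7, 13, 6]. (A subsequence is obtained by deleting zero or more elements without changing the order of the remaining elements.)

One longest non-decreasing subsequence is 13, 15, 17, 23, 25, 27 (positions 1,3,6,11,13,16), of length 6; no longer one exists.

6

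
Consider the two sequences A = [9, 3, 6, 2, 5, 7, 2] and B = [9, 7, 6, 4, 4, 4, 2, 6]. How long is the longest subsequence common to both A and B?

A longest common subsequence is 9, 6, 2 (length 3); the LCS DP confirms no longer common subsequence exists.

3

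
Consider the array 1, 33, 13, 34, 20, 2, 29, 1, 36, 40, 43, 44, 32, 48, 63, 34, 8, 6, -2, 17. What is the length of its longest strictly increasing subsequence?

One longest increasing subsequence is 1, 13, 20, 29, 36, 40, 43, 44, 48, 63 (positions 1,3,5,7,9,10,11,12,14,15), of length 10; no longer one exists.

10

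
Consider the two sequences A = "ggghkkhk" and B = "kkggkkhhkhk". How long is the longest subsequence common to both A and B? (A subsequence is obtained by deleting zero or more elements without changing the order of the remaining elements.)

Backtracking the LCS table gives one alignment: g (A1,B3) → g (A2,B4) → h (A4,B8) → k (A6,B9) → h (A7,B10) → k (A8,B11).
So the longest common subsequence has length 6.

6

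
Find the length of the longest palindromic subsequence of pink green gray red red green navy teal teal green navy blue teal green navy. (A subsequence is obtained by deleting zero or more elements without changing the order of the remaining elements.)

One longest palindromic subsequence is green navy teal teal navy green (positions 6,7,8,9,11,14); it reads the same forward and backward, and the interval DP gives dp[1][15] = 6.

6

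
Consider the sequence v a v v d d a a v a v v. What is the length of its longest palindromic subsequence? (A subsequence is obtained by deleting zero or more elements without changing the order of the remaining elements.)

8

One longest palindromic subsequence is vvvaavvv (positions 1,3,4,7,8,9,11,12); it reads the same forward and backward, and the interval DP gives dp[1][12] = 8.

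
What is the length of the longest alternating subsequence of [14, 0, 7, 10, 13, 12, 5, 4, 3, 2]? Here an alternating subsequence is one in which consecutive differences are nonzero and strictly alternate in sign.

4

Track the best alternating length ending on an up-step vs a down-step at each position: up/down = 1/1, 1/2, 3/2, 3/2, 3/2, 3/4, 3/4, 3/4, 3/4, 3/4.
The maximum over both is 4; one such subsequence is 14, 0, 13, 12.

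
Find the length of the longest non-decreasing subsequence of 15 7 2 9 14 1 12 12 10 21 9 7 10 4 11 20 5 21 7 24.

8

Let dp[i] be the longest non-decreasing subsequence ending at position i. Then dp = [1, 1, 1, 2, 3, 1, 3, 4, 3, 5, 3, 2, 4, 2, 5, 6, 3, 7, 4, 8].
The maximum is 8; one witness is 7, 9, 10, 10, 11, 20, 21, 24 at positions 2,4,9,13,15,16,18,20.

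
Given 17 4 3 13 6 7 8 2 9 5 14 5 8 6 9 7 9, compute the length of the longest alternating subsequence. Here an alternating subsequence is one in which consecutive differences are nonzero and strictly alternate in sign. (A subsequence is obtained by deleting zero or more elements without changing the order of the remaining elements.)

Track the best alternating length ending on an up-step vs a down-step at each position: up/down = 1/1, 1/2, 1/2, 3/2, 3/4, 5/4, 5/4, 1/6, 7/4, 7/8, 9/2, 7/10, 11/10, 11/12, 13/10, 13/14, 15/10.
The maximum over both is 15; one such subsequence is 17, 4, 13, 6, 7, 2, 9, 5, 14, 5, 8, 6, 9, 7, 9.

15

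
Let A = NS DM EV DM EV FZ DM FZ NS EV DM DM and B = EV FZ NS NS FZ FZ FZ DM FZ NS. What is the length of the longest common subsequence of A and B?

A longest common subsequence is NS, FZ, DM, FZ, NS (length 5); the LCS DP confirms no longer common subsequence exists.

5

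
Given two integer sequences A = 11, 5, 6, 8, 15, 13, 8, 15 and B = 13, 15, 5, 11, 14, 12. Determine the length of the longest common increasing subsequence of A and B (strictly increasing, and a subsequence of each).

2

For each value that appears in both, track the longest common increasing run ending there.
The best achievable length is 2; one witness is 13, 15 (A-positions 6,8, B-positions 1,2).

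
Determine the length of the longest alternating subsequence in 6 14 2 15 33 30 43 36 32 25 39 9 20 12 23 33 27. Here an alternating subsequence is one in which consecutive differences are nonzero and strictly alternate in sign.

A longest alternating subsequence is 6, 14, 2, 33, 30, 43, 36, 39, 9, 20, 12, 33, 27 (positions 1,2,3,5,6,7,8,11,12,13,14,16,17); its 12 consecutive differences strictly alternate in sign, and length 13 is optimal.

13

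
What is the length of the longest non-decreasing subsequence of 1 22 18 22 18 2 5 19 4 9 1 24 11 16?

6

One longest non-decreasing subsequence is 1, 2, 5, 9, 11, 16 (positions 1,6,7,10,13,14), of length 6; no longer one exists.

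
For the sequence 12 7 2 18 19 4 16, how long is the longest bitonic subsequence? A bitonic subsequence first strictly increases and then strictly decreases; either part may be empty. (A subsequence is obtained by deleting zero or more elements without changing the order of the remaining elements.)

4

One longest bitonic subsequence is 12, 18, 19, 16 (positions 1,4,5,7): it rises to 19 then falls. Length 4 is optimal.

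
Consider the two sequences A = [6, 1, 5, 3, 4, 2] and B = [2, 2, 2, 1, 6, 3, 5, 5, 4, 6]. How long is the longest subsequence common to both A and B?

A longest common subsequence is 6, 5, 4 (length 3); the LCS DP confirms no longer common subsequence exists.

3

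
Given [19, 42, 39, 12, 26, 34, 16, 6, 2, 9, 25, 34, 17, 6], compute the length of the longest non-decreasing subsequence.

4

Scanning left to right, the best length ending at each element is: 19→1, 42→2, 39→2, 12→1, 26→2, 34→3, 16→2, 6→1, 2→1, 9→2, 25→3, 34→4, 17→3, 6→2.
So the longest non-decreasing subsequence has length 4, e.g. 19, 26, 34, 34.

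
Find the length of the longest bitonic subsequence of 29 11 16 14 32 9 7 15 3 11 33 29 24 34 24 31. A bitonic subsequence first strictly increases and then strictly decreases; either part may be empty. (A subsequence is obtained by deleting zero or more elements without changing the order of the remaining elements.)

6

One longest bitonic subsequence is 29, 16, 14, 9, 7, 3 (positions 1,3,4,6,7,9): it rises to 29 then falls. Length 6 is optimal.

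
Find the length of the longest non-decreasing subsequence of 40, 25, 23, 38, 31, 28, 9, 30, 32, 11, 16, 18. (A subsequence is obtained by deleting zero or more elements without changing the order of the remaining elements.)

4

One longest non-decreasing subsequence is 25, 28, 30, 32 (positions 2,6,8,9), of length 4; no longer one exists.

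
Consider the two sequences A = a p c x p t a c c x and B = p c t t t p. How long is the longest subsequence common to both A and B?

3

Backtracking the LCS table gives one alignment: p (A2,B1) → c (A3,B2) → p (A5,B6).
So the longest common subsequence has length 3.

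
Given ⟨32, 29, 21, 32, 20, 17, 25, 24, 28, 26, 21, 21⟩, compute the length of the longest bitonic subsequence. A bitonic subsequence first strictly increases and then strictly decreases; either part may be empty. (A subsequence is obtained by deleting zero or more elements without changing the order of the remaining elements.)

5

Let inc[i] be the LIS ending at i and dec[i] the longest strictly decreasing subsequence starting at i. inc = [1, 1, 1, 2, 1, 1, 2, 2, 3, 3, 2, 2], dec = [5, 4, 3, 4, 2, 1, 3, 2, 3, 2, 1, 1].
max_i inc[i]+dec[i]−1 = 5, with one witness 32, 29, 28, 26, 21.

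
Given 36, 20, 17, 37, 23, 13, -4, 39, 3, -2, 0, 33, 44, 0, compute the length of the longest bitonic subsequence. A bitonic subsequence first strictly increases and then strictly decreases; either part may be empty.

6

Let inc[i] be the LIS ending at i and dec[i] the longest strictly decreasing subsequence starting at i. inc = [1, 1, 1, 2, 2, 1, 1, 3, 2, 2, 3, 4, 5, 3], dec = [6, 5, 4, 5, 4, 3, 1, 3, 2, 1, 1, 2, 2, 1].
max_i inc[i]+dec[i]−1 = 6, with one witness 36, 20, 17, 13, 3, 0.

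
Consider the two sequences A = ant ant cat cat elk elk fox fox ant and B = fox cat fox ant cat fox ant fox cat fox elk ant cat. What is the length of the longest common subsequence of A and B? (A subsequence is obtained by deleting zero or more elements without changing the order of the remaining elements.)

A longest common subsequence is ant, ant, cat, elk, ant (length 5); the LCS DP confirms no longer common subsequence exists.

5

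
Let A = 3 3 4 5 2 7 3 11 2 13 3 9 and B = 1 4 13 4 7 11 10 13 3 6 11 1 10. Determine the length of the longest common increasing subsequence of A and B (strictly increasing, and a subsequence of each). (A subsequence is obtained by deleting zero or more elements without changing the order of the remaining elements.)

For each value that appears in both, track the longest common increasing run ending there.
The best achievable length is 4; one witness is 4, 7, 11, 13 (A-positions 3,6,8,10, B-positions 2,5,6,8).

4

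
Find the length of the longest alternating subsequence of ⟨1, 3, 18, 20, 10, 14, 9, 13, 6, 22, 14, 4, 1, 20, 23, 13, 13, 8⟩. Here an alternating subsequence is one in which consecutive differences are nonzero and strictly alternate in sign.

A longest alternating subsequence is 1, 18, 10, 14, 9, 13, 6, 22, 14, 20, 13 (positions 1,3,5,6,7,8,9,10,11,14,16); its 10 consecutive differences strictly alternate in sign, and length 11 is optimal.

11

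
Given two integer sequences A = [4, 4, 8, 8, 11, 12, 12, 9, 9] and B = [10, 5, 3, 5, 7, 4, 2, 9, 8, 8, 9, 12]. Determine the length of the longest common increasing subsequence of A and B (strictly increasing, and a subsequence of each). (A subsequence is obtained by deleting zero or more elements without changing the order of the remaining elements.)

3

A longest common strictly increasing subsequence is 4, 8, 9 (length 3); it appears in order in both A and B, and no longer such subsequence exists.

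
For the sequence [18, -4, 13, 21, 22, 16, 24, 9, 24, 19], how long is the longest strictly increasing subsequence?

Let dp[i] be the longest increasing subsequence ending at position i. Then dp = [1, 1, 2, 3, 4, 3, 5, 2, 5, 4].
The maximum is 5; one witness is -4, 13, 21, 22, 24 at positions 2,3,4,5,7.

5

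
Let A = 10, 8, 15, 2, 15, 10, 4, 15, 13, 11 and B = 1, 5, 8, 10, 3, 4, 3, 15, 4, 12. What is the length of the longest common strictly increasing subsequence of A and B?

3

A longest common strictly increasing subsequence is 8, 10, 15 (length 3); it appears in order in both A and B, and no longer such subsequence exists.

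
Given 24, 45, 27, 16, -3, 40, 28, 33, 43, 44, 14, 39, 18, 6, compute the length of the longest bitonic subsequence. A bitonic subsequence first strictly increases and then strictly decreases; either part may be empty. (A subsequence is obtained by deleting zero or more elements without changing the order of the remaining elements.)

One longest bitonic subsequence is 24, 27, 28, 33, 43, 44, 39, 18, 6 (positions 1,3,7,8,9,10,12,13,14): it rises to 44 then falls. Length 9 is optimal.

9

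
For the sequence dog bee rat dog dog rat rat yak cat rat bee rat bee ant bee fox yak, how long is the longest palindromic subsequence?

7

Using dp[i][j] = 2 + dp[i+1][j−1] if the ends match, else max(dp[i+1][j], dp[i][j−1]):
dp[1][17] = 7. A witness is bee rat rat cat rat rat bee at positions 2,6,7,9,10,12,15.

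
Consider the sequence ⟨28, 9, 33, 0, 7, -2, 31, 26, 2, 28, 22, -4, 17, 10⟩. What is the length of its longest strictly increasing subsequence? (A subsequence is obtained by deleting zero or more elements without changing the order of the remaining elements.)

4

Let dp[i] be the longest increasing subsequence ending at position i. Then dp = [1, 1, 2, 1, 2, 1, 3, 3, 2, 4, 3, 1, 3, 3].
The maximum is 4; one witness is 0, 7, 26, 28 at positions 4,5,8,10.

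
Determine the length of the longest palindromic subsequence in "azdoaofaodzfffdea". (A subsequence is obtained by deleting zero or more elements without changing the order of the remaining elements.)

11

One longest palindromic subsequence is azdoafaodza (positions 1,2,3,4,5,7,8,9,10,11,17); it reads the same forward and backward, and the interval DP gives dp[1][17] = 11.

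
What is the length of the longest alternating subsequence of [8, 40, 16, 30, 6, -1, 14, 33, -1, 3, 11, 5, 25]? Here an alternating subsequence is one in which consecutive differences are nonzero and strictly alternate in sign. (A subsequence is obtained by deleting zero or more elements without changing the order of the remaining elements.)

Track the best alternating length ending on an up-step vs a down-step at each position: up/down = 1/1, 2/1, 2/3, 4/3, 1/5, 1/5, 6/5, 6/3, 1/7, 8/7, 8/7, 8/9, 10/7.
The maximum over both is 10; one such subsequence is 8, 40, 16, 30, 6, 14, -1, 11, 5, 25.

10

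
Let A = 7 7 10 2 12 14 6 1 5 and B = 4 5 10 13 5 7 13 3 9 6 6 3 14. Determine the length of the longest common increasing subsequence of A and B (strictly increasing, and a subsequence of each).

For each value that appears in both, track the longest common increasing run ending there.
The best achievable length is 2; one witness is 10, 14 (A-positions 3,6, B-positions 3,13).

2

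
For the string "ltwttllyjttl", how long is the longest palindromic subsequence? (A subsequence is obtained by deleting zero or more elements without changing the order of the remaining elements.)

8

One longest palindromic subsequence is lttllttl (positions 1,2,4,6,7,10,11,12); it reads the same forward and backward, and the interval DP gives dp[1][12] = 8.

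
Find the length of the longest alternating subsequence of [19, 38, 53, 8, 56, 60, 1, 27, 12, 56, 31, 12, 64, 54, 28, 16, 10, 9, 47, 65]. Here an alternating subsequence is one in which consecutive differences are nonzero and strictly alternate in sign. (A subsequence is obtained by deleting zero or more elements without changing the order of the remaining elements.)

A longest alternating subsequence is 19, 38, 8, 56, 1, 27, 12, 56, 31, 64, 28, 47 (positions 1,2,4,5,7,8,9,10,11,13,15,19); its 11 consecutive differences strictly alternate in sign, and length 12 is optimal.

12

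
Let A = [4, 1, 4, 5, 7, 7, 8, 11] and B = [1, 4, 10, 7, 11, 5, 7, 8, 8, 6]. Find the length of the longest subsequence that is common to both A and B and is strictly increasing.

5

A longest common strictly increasing subsequence is 1, 4, 5, 7, 8 (length 5); it appears in order in both A and B, and no longer such subsequence exists.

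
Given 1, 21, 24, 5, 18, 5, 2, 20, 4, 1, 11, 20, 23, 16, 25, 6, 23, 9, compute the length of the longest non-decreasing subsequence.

7

One longest non-decreasing subsequence is 1, 5, 18, 20, 20, 23, 25 (positions 1,4,5,8,12,13,15), of length 7; no longer one exists.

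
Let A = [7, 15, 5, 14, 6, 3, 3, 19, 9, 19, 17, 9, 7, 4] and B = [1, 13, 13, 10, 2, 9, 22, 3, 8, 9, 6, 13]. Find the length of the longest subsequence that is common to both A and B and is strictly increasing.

2

A longest common strictly increasing subsequence is 3, 9 (length 2); it appears in order in both A and B, and no longer such subsequence exists.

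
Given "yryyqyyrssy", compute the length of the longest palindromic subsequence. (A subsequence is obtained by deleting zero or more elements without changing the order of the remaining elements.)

Using dp[i][j] = 2 + dp[i+1][j−1] if the ends match, else max(dp[i+1][j], dp[i][j−1]):
dp[1][11] = 9. A witness is yryyqyyry at positions 1,2,3,4,5,6,7,8,11.

9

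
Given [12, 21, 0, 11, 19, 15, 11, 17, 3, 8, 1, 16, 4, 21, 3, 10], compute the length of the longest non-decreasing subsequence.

Scanning left to right, the best length ending at each element is: 12→1, 21→2, 0→1, 11→2, 19→3, 15→3, 11→3, 17→4, 3→2, 8→3, 1→2, 16→4, 4→3, 21→5, 3→3, 10→4.
So the longest non-decreasing subsequence has length 5, e.g. 0, 11, 15, 17, 21.

5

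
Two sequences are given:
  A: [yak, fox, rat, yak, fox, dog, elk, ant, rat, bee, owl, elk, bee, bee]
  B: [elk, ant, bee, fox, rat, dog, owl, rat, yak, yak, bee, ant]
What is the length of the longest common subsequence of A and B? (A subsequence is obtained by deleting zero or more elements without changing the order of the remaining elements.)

A longest common subsequence is fox, rat, dog, rat, bee (length 5); the LCS DP confirms no longer common subsequence exists.

5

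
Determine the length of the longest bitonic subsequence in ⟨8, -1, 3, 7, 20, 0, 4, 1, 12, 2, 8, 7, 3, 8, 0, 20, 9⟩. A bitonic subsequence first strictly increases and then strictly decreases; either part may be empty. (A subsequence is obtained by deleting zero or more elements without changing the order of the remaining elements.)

One longest bitonic subsequence is -1, 3, 7, 20, 12, 8, 7, 3, 0 (positions 2,3,4,5,9,11,12,13,15): it rises to 20 then falls. Length 9 is optimal.

9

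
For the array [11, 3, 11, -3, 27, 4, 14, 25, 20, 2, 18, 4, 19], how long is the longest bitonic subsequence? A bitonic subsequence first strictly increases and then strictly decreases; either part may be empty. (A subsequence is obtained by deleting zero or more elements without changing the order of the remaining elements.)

7

Let inc[i] be the LIS ending at i and dec[i] the longest strictly decreasing subsequence starting at i. inc = [1, 1, 2, 1, 3, 2, 3, 4, 4, 2, 4, 3, 5], dec = [3, 2, 3, 1, 5, 2, 2, 4, 3, 1, 2, 1, 1].
max_i inc[i]+dec[i]−1 = 7, with one witness 3, 11, 27, 25, 20, 18, 4.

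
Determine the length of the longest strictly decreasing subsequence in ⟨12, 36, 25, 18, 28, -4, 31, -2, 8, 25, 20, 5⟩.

Scanning left to right, the best length ending at each element is: 12→1, 36→1, 25→2, 18→3, 28→2, -4→4, 31→2, -2→4, 8→4, 25→3, 20→4, 5→5.
So the longest decreasing subsequence has length 5, e.g. 36, 25, 18, 8, 5.

5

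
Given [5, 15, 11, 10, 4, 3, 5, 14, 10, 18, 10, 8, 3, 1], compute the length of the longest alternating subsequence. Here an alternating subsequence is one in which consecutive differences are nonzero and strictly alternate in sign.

Track the best alternating length ending on an up-step vs a down-step at each position: up/down = 1/1, 2/1, 2/3, 2/3, 1/3, 1/3, 4/3, 4/3, 4/5, 6/1, 4/7, 4/7, 1/7, 1/7.
The maximum over both is 7; one such subsequence is 5, 15, 11, 14, 10, 18, 10.

7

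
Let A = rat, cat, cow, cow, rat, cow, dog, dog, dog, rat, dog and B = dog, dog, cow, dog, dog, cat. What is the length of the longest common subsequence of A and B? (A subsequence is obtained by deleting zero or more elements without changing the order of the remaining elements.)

4

A longest common subsequence is dog, dog, dog, dog (length 4); the LCS DP confirms no longer common subsequence exists.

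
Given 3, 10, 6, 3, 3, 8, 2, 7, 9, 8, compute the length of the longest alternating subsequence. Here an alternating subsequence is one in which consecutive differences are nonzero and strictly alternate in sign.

7

A longest alternating subsequence is 3, 10, 6, 8, 2, 9, 8 (positions 1,2,3,6,7,9,10); its 6 consecutive differences strictly alternate in sign, and length 7 is optimal.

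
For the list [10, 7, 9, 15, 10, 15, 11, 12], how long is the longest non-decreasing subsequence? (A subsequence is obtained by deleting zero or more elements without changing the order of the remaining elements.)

5

One longest non-decreasing subsequence is 7, 9, 10, 11, 12 (positions 2,3,5,7,8), of length 5; no longer one exists.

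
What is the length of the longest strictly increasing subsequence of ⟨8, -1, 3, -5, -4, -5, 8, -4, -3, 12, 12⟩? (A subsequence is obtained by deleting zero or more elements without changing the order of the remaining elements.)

One longest increasing subsequence is -1, 3, 8, 12 (positions 2,3,7,10), of length 4; no longer one exists.

4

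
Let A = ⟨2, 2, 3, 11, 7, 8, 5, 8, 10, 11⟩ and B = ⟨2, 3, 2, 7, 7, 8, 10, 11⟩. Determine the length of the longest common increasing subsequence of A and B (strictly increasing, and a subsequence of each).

A longest common strictly increasing subsequence is 2, 3, 7, 8, 10, 11 (length 6); it appears in order in both A and B, and no longer such subsequence exists.

6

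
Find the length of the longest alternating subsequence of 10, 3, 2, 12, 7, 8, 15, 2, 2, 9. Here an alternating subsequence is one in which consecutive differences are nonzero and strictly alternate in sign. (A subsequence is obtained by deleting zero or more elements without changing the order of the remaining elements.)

A longest alternating subsequence is 10, 3, 12, 7, 8, 2, 9 (positions 1,2,4,5,6,8,10); its 6 consecutive differences strictly alternate in sign, and length 7 is optimal.

7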